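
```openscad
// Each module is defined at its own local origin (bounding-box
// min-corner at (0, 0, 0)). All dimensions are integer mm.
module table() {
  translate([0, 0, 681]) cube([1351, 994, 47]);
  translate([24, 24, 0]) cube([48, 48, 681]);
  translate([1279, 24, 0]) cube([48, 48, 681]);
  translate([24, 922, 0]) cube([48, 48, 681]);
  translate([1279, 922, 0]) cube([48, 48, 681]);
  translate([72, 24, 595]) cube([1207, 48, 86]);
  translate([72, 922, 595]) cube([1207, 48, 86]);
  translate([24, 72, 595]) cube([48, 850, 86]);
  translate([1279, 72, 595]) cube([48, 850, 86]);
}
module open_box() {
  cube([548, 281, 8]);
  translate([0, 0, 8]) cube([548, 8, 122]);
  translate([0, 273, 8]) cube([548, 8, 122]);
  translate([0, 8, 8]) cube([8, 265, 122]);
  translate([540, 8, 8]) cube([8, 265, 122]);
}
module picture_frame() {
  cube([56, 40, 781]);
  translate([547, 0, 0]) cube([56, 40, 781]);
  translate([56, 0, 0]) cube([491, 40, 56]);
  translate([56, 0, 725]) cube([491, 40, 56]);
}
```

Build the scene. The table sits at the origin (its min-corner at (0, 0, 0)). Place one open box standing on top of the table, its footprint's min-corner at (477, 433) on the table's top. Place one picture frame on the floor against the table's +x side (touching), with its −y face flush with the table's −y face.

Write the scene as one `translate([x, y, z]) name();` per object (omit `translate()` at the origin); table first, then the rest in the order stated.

table();
translate([477, 433, 728]) open_box();
translate([1351, 0, 0]) picture_frame();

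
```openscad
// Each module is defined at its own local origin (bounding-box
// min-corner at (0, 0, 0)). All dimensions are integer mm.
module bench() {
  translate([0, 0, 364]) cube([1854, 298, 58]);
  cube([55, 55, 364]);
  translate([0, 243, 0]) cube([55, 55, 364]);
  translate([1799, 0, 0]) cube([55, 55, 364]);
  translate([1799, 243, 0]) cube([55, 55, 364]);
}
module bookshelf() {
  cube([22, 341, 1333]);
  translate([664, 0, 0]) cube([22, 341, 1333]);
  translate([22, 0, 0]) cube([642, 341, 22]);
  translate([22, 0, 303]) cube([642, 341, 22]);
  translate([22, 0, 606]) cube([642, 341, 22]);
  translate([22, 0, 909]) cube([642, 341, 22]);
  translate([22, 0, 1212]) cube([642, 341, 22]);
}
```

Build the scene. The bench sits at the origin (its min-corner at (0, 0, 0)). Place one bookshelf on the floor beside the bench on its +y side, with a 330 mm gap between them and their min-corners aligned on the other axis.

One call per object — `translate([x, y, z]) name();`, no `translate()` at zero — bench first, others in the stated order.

bench();
translate([0, 628, 0]) bookshelf();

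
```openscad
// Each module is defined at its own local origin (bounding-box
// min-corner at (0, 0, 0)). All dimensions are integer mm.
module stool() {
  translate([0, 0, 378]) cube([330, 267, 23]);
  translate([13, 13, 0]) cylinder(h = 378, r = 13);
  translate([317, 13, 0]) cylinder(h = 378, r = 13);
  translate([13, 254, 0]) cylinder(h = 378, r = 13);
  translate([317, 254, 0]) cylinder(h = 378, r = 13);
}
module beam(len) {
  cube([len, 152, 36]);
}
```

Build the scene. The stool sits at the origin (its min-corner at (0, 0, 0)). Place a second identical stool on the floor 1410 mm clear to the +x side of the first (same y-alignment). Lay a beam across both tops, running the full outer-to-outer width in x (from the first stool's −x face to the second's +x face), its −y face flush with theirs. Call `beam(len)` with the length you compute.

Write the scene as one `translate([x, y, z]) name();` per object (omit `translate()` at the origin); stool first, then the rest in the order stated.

stool();
translate([1740, 0, 0]) stool();
translate([0, 0, 401]) beam(2070);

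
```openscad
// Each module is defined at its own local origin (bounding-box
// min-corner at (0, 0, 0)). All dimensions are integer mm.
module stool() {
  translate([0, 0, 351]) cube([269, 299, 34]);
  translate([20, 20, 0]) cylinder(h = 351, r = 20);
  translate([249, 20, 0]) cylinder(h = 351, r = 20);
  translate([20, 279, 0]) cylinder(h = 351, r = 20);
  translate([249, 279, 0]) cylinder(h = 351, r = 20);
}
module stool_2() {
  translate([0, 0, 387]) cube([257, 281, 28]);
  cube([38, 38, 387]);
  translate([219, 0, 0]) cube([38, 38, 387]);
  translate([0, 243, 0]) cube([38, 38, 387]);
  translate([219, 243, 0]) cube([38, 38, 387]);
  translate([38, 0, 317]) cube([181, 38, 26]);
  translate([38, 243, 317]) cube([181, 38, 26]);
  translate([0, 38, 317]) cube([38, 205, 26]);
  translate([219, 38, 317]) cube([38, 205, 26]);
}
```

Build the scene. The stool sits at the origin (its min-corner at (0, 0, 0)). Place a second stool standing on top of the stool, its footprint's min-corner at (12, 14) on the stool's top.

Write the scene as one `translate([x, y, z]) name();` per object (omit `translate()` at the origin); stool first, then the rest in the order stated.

stool();
translate([12, 14, 385]) stool_2();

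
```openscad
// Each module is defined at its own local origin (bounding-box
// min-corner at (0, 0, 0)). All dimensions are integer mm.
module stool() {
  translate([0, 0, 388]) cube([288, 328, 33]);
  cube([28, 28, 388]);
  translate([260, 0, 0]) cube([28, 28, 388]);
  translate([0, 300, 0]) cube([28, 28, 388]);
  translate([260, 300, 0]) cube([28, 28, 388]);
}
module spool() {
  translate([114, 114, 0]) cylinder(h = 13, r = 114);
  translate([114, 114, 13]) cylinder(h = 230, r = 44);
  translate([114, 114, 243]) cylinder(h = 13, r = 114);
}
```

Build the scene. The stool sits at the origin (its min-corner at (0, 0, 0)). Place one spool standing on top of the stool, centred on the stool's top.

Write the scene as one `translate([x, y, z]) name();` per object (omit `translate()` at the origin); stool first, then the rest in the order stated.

stool();
translate([30, 50, 421]) spool();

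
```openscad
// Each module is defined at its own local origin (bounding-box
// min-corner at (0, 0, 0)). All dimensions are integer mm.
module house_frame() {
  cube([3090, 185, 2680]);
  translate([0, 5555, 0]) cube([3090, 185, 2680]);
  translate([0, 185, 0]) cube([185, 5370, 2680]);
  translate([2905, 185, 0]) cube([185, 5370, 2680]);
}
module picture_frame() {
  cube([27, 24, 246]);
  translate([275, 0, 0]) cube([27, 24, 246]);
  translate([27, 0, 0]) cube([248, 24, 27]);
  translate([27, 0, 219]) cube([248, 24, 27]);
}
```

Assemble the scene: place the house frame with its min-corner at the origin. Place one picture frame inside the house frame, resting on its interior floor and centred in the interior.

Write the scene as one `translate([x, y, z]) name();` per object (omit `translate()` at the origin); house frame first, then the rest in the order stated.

house_frame();
translate([1394, 2858, 0]) picture_frame();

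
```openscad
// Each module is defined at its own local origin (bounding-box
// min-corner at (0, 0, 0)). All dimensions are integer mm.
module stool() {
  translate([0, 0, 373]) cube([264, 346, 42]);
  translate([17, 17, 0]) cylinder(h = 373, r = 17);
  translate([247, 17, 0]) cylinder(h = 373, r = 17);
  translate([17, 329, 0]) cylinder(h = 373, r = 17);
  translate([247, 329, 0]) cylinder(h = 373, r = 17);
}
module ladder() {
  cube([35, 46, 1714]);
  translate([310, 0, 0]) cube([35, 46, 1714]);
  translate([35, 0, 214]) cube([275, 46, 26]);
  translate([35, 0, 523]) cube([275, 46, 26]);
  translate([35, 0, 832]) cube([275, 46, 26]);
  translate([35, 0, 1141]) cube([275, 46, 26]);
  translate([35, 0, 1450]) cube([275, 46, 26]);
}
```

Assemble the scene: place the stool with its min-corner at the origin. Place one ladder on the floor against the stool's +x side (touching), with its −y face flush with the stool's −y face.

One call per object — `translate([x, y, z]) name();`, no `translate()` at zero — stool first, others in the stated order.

stool();
translate([264, 0, 0]) ladder();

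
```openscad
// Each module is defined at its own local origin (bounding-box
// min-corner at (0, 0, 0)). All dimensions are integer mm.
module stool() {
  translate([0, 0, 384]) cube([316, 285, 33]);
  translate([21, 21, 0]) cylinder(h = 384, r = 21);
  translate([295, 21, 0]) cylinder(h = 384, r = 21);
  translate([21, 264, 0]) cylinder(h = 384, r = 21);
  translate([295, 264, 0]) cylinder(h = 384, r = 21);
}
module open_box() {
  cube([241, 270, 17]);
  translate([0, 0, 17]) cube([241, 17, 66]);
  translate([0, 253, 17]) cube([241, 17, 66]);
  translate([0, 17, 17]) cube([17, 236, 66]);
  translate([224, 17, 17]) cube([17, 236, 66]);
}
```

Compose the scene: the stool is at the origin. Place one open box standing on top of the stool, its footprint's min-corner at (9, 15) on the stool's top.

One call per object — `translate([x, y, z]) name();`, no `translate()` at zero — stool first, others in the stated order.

stool();
translate([9, 15, 417]) open_box();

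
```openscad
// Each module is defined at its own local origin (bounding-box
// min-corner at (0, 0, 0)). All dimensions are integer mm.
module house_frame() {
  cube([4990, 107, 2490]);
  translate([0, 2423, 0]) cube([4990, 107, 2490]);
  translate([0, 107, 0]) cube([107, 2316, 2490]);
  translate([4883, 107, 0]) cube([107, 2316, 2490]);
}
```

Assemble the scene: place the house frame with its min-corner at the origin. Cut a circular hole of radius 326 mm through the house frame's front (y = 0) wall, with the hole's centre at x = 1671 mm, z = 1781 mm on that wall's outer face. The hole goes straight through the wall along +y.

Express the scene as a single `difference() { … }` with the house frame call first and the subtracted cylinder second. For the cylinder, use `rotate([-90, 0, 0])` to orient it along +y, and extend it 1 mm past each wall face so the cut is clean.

difference() {
  house_frame();
  translate([1671, -1, 1781]) rotate([-90, 0, 0]) cylinder(h = 109, r = 326);
}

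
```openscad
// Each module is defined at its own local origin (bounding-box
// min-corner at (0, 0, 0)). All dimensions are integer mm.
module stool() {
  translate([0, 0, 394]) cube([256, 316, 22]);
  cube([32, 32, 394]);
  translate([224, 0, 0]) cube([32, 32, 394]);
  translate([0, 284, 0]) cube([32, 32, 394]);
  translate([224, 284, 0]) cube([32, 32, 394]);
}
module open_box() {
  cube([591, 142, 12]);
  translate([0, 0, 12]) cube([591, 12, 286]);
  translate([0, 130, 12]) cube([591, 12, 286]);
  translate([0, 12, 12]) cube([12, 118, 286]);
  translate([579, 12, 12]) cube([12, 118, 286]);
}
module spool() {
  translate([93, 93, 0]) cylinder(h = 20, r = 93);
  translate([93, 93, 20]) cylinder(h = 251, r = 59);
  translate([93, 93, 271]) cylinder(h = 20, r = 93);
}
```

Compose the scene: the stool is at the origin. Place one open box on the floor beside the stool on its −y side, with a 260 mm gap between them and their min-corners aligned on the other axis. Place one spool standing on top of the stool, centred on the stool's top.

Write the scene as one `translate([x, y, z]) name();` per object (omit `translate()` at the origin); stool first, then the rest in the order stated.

stool();
translate([0, -402, 0]) open_box();
translate([35, 65, 416]) spool();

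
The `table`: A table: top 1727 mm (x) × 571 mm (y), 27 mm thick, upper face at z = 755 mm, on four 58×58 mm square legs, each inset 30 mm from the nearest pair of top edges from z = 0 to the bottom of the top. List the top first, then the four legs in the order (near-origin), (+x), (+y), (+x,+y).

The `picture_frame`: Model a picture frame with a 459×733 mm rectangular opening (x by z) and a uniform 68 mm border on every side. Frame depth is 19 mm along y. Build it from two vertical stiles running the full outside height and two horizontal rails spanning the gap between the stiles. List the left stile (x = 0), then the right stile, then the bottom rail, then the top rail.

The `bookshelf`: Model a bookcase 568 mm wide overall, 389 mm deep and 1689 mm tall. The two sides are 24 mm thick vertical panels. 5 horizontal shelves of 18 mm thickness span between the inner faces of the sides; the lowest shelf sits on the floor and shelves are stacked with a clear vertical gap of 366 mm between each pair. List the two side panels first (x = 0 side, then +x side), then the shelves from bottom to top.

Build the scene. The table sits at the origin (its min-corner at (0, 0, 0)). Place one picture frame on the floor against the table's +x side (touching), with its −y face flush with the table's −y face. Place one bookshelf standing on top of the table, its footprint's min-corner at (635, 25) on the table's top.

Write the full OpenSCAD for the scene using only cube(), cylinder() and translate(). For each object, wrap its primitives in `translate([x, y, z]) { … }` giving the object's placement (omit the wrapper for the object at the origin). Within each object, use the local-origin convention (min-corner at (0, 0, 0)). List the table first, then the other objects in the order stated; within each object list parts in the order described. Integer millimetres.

translate([0, 0, 728]) cube([1727, 571, 27]);
translate([30, 30, 0]) cube([58, 58, 728]);
translate([1639, 30, 0]) cube([58, 58, 728]);
translate([30, 483, 0]) cube([58, 58, 728]);
translate([1639, 483, 0]) cube([58, 58, 728]);
translate([1727, 0, 0]) {
  cube([68, 19, 869]);
  translate([527, 0, 0]) cube([68, 19, 869]);
  translate([68, 0, 0]) cube([459, 19, 68]);
  translate([68, 0, 801]) cube([459, 19, 68]);
}
translate([635, 25, 755]) {
  cube([24, 389, 1689]);
  translate([544, 0, 0]) cube([24, 389, 1689]);
  translate([24, 0, 0]) cube([520, 389, 18]);
  translate([24, 0, 384]) cube([520, 389, 18]);
  translate([24, 0, 768]) cube([520, 389, 18]);
  translate([24, 0, 1152]) cube([520, 389, 18]);
  translate([24, 0, 1536]) cube([520, 389, 18]);
}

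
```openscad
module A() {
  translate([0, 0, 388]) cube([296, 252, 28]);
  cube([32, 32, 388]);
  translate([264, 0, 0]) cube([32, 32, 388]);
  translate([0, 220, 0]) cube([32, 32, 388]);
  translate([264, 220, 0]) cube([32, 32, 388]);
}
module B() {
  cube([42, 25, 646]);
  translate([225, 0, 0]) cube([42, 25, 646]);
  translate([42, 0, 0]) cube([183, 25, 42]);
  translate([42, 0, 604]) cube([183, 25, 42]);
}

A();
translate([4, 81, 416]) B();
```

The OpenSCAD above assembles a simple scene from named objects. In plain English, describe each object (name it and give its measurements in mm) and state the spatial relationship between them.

A is a four-legged stool. The seat is a 296×252×28 mm slab whose top surface is at z = 416 mm; four square legs, each 32×32 mm in cross-section, run from the floor (z = 0) to the underside of the seat, each flush with a corner of the seat.

B is a picture frame with a 183×562 mm rectangular opening (x by z) and a uniform 42 mm border on every side. Frame depth is 25 mm along y. It is built from two vertical stiles running the full outside height and two horizontal rails spanning the gap between the stiles.

The picture frame is on top of the stool.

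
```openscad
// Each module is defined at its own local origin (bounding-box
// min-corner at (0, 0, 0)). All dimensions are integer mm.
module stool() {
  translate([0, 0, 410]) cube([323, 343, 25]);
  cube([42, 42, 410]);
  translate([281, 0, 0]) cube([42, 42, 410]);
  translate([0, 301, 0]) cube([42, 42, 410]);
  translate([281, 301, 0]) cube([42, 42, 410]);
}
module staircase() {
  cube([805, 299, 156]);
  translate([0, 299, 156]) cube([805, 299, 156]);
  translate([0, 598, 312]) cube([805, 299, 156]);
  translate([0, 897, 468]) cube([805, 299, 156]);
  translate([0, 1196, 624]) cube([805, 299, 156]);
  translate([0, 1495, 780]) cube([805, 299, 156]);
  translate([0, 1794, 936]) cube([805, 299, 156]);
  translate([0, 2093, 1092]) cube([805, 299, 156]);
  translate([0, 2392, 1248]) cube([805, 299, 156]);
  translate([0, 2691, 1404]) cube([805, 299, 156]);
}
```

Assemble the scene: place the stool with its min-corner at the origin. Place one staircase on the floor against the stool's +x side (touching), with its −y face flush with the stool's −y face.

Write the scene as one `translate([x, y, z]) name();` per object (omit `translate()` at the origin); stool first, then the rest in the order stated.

stool();
translate([323, 0, 0]) staircase();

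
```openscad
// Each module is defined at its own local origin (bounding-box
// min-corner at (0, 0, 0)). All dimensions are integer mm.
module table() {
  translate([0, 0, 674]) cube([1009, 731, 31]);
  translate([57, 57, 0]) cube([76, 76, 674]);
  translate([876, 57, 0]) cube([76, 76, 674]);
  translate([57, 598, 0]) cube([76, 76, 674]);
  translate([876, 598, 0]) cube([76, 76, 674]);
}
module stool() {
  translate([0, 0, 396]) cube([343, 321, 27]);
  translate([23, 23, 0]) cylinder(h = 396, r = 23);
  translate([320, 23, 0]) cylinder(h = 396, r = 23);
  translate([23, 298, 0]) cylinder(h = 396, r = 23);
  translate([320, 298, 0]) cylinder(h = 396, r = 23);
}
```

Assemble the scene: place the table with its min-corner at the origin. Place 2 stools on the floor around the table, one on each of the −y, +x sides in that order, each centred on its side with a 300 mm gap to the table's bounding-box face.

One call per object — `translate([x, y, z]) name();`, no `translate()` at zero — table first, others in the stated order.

table();
translate([333, -621, 0]) stool();
translate([1309, 205, 0]) stool();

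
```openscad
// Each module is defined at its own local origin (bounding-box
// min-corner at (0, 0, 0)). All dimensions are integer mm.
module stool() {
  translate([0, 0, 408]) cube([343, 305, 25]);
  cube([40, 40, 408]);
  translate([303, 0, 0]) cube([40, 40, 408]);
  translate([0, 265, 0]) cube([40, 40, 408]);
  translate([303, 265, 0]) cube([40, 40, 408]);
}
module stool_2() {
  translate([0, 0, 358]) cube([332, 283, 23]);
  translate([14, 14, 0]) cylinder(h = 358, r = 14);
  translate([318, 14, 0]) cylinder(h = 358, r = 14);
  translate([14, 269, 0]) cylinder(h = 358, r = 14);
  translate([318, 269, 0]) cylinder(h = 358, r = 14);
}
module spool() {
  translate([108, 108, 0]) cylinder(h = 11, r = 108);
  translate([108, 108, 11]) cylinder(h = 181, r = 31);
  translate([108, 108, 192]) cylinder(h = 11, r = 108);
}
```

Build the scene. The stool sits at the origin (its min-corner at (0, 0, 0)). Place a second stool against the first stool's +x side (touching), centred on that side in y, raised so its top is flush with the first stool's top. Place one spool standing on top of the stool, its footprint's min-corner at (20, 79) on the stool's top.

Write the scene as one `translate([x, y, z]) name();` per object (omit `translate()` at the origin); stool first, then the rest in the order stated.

stool();
translate([343, 11, 52]) stool_2();
translate([20, 79, 433]) spool();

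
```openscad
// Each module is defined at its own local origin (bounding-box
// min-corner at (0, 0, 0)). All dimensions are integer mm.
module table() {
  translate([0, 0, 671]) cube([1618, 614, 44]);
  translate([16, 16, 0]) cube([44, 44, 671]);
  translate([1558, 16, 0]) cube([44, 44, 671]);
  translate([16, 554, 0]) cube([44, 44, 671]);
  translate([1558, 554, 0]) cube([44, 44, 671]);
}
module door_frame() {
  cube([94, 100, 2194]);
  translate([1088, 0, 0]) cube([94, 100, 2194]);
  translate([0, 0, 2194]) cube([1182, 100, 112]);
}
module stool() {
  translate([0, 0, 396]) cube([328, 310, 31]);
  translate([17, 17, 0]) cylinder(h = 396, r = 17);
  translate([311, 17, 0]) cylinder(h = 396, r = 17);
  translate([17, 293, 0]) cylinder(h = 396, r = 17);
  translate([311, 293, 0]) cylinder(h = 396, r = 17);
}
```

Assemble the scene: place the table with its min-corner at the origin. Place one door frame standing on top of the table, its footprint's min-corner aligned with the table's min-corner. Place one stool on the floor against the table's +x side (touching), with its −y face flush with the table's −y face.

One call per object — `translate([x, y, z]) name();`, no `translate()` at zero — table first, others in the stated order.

table();
translate([0, 0, 715]) door_frame();
translate([1618, 0, 0]) stool();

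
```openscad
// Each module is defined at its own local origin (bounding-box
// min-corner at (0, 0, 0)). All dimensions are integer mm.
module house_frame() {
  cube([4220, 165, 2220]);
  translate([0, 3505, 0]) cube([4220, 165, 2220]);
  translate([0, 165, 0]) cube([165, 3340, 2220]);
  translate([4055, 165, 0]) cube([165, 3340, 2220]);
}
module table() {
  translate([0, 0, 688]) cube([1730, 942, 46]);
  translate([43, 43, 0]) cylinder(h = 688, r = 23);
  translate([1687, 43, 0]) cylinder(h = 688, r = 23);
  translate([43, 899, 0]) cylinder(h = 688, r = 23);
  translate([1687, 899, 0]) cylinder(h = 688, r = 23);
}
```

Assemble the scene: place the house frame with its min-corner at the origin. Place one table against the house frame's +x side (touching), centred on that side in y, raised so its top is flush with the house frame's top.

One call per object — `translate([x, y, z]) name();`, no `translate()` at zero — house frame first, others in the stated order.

house_frame();
translate([4220, 1364, 1486]) table();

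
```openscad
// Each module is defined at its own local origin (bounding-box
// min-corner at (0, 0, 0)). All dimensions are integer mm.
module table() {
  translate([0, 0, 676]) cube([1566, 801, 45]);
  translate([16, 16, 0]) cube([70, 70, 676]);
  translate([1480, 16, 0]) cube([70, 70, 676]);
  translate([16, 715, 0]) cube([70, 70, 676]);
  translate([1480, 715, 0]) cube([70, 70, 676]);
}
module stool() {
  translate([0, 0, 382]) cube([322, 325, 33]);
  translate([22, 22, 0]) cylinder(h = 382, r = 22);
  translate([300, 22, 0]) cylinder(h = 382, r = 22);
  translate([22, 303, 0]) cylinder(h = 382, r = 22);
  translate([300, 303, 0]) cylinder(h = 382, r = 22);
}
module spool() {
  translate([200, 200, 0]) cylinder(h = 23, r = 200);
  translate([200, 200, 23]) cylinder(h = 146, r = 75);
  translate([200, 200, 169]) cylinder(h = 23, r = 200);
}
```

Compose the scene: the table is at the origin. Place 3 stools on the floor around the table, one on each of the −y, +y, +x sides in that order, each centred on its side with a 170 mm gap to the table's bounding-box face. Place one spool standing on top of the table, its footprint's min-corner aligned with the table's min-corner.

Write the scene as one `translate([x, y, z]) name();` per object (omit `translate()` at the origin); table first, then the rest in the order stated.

table();
translate([622, -495, 0]) stool();
translate([622, 971, 0]) stool();
translate([1736, 238, 0]) stool();
translate([0, 0, 721]) spool();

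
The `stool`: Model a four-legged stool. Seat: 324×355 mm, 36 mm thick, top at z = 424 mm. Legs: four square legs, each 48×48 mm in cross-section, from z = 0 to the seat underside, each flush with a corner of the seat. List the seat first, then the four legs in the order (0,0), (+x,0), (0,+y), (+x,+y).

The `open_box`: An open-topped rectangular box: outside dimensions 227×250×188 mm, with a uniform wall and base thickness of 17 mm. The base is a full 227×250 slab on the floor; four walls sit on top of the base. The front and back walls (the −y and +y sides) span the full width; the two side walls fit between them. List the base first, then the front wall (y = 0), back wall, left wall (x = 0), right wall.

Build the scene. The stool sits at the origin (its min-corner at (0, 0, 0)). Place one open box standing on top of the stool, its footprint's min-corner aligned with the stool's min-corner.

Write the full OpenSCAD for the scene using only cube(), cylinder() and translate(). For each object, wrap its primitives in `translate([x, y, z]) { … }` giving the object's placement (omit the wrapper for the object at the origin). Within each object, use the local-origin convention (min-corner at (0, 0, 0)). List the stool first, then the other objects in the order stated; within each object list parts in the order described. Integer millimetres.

translate([0, 0, 388]) cube([324, 355, 36]);
cube([48, 48, 388]);
translate([276, 0, 0]) cube([48, 48, 388]);
translate([0, 307, 0]) cube([48, 48, 388]);
translate([276, 307, 0]) cube([48, 48, 388]);
translate([0, 0, 424]) {
  cube([227, 250, 17]);
  translate([0, 0, 17]) cube([227, 17, 171]);
  translate([0, 233, 17]) cube([227, 17, 171]);
  translate([0, 17, 17]) cube([17, 216, 171]);
  translate([210, 17, 17]) cube([17, 216, 171]);
}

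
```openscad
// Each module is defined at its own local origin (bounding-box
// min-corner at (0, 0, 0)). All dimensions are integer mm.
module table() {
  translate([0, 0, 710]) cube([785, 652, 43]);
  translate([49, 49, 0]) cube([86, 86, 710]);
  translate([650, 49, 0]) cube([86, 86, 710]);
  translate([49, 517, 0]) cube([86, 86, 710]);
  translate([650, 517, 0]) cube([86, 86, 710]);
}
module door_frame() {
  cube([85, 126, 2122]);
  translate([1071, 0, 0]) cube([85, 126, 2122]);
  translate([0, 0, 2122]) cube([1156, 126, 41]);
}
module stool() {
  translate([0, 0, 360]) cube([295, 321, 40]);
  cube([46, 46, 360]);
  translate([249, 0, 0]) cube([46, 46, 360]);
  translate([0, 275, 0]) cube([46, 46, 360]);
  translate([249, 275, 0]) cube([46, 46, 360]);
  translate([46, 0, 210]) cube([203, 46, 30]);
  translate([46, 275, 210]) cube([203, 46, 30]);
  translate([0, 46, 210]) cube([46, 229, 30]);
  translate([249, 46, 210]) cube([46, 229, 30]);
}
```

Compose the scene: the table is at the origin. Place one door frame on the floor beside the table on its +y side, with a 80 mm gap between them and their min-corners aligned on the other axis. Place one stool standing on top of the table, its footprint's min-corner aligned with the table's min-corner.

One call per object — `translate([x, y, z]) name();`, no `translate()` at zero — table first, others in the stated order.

table();
translate([0, 732, 0]) door_frame();
translate([0, 0, 753]) stool();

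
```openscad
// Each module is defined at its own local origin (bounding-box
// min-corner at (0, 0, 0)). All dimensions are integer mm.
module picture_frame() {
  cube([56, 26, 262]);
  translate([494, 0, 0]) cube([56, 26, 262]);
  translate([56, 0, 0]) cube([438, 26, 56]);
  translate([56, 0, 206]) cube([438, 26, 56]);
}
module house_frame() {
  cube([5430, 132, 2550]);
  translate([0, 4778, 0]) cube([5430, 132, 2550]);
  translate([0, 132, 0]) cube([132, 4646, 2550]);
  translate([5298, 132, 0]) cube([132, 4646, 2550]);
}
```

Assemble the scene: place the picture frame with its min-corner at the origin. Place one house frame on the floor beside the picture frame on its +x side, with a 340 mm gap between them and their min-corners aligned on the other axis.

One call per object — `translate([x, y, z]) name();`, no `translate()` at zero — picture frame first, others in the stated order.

picture_frame();
translate([890, 0, 0]) house_frame();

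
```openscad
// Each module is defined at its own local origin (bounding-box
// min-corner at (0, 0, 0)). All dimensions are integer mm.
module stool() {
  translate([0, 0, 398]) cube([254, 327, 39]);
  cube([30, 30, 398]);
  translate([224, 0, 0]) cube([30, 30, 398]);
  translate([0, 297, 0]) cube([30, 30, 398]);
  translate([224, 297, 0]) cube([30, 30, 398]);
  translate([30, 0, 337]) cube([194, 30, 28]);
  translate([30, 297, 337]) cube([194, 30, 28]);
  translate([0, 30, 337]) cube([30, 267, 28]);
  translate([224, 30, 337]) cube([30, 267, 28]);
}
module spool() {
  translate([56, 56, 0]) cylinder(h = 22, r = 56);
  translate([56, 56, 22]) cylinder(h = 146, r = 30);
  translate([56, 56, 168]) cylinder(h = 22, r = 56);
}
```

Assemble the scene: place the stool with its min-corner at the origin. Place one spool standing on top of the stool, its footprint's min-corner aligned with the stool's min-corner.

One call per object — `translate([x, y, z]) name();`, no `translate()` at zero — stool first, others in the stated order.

stool();
translate([0, 0, 437]) spool();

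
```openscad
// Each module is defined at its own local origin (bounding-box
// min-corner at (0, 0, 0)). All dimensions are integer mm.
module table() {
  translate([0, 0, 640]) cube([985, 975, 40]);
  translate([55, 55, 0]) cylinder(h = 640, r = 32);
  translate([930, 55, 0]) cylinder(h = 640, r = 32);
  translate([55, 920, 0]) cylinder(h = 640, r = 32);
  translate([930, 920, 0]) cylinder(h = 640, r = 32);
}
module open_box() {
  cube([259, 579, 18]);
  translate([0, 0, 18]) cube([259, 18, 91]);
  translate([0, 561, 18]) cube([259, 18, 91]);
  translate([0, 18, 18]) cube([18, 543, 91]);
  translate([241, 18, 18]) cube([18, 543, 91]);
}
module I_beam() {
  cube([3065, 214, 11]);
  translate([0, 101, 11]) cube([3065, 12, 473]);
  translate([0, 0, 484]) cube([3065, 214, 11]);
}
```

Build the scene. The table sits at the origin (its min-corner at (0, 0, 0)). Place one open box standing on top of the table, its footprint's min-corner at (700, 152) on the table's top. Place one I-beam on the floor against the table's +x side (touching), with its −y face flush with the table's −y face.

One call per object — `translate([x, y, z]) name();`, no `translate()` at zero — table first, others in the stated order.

table();
translate([700, 152, 680]) open_box();
translate([985, 0, 0]) I_beam();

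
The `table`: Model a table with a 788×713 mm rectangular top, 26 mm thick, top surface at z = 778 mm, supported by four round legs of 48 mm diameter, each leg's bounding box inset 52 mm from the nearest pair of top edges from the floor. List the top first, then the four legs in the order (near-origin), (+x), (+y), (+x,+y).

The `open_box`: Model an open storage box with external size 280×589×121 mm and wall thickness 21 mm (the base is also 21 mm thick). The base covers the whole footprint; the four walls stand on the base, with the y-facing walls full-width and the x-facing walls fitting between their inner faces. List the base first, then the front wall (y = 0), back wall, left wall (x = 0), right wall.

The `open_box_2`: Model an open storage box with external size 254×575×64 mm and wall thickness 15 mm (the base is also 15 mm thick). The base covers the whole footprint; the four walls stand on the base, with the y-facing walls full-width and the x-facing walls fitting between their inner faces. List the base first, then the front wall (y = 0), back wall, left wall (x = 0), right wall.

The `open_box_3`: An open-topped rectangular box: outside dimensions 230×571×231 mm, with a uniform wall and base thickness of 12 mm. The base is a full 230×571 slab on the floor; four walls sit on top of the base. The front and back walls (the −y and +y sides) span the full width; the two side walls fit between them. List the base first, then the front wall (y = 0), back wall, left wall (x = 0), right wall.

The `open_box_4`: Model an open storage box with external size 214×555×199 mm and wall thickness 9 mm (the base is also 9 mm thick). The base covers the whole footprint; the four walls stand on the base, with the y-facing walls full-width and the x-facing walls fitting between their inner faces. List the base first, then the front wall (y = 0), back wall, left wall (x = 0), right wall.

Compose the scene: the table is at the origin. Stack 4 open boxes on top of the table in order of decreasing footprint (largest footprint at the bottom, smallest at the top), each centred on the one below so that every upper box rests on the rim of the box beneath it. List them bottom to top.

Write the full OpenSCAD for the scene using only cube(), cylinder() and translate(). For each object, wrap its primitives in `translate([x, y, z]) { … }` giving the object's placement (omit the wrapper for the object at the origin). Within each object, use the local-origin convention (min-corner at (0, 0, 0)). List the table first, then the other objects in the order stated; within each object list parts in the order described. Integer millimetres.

translate([0, 0, 752]) cube([788, 713, 26]);
translate([76, 76, 0]) cylinder(h = 752, r = 24);
translate([712, 76, 0]) cylinder(h = 752, r = 24);
translate([76, 637, 0]) cylinder(h = 752, r = 24);
translate([712, 637, 0]) cylinder(h = 752, r = 24);
translate([254, 62, 778]) {
  cube([280, 589, 21]);
  translate([0, 0, 21]) cube([280, 21, 100]);
  translate([0, 568, 21]) cube([280, 21, 100]);
  translate([0, 21, 21]) cube([21, 547, 100]);
  translate([259, 21, 21]) cube([21, 547, 100]);
}
translate([267, 69, 899]) {
  cube([254, 575, 15]);
  translate([0, 0, 15]) cube([254, 15, 49]);
  translate([0, 560, 15]) cube([254, 15, 49]);
  translate([0, 15, 15]) cube([15, 545, 49]);
  translate([239, 15, 15]) cube([15, 545, 49]);
}
translate([279, 71, 963]) {
  cube([230, 571, 12]);
  translate([0, 0, 12]) cube([230, 12, 219]);
  translate([0, 559, 12]) cube([230, 12, 219]);
  translate([0, 12, 12]) cube([12, 547, 219]);
  translate([218, 12, 12]) cube([12, 547, 219]);
}
translate([287, 79, 1194]) {
  cube([214, 555, 9]);
  translate([0, 0, 9]) cube([214, 9, 190]);
  translate([0, 546, 9]) cube([214, 9, 190]);
  translate([0, 9, 9]) cube([9, 537, 190]);
  translate([205, 9, 9]) cube([9, 537, 190]);
}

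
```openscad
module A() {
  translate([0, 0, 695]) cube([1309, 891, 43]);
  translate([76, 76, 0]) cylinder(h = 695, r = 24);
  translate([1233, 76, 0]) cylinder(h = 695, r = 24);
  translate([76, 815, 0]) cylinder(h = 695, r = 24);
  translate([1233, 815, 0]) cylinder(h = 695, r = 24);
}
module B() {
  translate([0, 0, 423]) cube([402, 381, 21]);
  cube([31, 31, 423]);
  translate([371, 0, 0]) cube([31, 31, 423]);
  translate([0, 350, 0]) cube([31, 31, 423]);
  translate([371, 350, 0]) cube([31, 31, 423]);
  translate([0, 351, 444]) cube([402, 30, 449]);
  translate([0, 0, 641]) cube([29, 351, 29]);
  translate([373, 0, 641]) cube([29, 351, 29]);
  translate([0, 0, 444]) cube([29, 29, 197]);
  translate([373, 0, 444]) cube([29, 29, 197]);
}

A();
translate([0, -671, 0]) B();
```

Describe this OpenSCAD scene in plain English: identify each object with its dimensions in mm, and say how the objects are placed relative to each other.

A is a rectangular dining table. The top is 1309×891×43 mm with its upper surface at z = 738 mm. It stands on four round legs of 48 mm diameter, each leg's bounding box inset 52 mm from the nearest pair of top edges, running from the floor to the underside of the top.

B is a chair: 402×381 mm seat, 21 mm thick, top at z = 444 mm, on four 31 mm square corner legs flush with the seat edges. A 30 mm thick backrest slab spans the full seat width, extending 449 mm above the seat top, its back face flush with the seat's +y edge. Two armrests of 29×29 mm section run along each side from the seat's front edge to the front of the backrest, top faces 226 mm above the seat top and outer faces flush with the seat's x-edges; a 29×29 mm post under the front of each armrest stands on the seat at the front corner.

The chair is on the floor beside the table on its −y side.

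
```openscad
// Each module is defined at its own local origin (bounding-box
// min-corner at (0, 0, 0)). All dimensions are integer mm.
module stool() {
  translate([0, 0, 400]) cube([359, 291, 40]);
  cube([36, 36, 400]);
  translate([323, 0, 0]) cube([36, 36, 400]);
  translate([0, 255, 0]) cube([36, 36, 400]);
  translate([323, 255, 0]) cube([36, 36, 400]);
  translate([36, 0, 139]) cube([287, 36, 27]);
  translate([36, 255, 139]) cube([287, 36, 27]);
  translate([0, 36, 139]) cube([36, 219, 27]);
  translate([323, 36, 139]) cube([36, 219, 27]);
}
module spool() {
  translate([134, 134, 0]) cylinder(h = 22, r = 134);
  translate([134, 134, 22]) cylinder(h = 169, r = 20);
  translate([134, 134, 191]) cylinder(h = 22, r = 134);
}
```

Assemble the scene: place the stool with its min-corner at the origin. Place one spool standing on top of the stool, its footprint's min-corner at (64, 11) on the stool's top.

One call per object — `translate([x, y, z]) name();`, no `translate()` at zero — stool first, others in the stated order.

stool();
translate([64, 11, 440]) spool();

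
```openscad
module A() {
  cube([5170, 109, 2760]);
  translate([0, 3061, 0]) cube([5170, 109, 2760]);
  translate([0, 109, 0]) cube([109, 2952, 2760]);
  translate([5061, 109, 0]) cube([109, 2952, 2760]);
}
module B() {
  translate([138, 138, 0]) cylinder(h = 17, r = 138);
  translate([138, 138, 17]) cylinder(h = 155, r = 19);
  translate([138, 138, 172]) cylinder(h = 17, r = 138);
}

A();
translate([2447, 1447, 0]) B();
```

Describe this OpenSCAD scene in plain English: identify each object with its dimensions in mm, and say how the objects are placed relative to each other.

A is a box-shaped house frame (walls only): outside footprint 5170×3170 mm, wall height 2760 mm, wall thickness 109 mm. The two y-facing walls run the full x-width; the two x-facing walls fit between the inner faces of the y-facing walls.

B is a spool: two coaxial disc flanges of radius 138 mm and thickness 17 mm, joined by a core cylinder of radius 19 mm and height 155 mm. The lower flange rests on z = 0 and the three cylinders share a vertical axis.

The spool sits inside the house frame, centred.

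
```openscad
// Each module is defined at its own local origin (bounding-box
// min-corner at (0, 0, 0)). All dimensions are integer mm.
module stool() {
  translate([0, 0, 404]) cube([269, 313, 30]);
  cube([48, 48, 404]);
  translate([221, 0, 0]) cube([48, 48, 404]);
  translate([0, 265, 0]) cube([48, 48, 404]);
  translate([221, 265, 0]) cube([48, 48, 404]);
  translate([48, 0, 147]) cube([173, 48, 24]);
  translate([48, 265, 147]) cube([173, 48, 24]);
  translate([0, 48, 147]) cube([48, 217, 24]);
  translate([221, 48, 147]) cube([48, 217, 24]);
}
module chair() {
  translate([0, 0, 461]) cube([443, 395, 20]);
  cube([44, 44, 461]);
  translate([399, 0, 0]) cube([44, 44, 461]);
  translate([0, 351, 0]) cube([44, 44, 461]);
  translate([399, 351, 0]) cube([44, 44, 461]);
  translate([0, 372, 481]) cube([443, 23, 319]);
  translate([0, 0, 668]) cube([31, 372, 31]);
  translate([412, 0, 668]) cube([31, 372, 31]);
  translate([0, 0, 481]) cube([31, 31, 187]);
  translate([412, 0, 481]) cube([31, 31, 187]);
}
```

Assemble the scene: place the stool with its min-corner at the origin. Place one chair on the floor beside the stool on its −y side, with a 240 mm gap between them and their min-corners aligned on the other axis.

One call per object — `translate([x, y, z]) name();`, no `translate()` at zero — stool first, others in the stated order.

stool();
translate([0, -635, 0]) chair();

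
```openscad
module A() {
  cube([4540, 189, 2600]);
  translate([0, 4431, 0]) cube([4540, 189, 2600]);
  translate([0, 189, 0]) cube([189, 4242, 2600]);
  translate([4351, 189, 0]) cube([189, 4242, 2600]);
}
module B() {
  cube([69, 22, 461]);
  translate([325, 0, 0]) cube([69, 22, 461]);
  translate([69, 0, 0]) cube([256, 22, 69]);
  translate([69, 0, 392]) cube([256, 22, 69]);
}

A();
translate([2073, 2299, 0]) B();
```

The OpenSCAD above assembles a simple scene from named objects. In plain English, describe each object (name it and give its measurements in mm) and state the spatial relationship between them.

A is the wall frame of a small rectangular building: four walls, each 2600 mm tall and 189 mm thick, enclosing a footprint 4540 mm (x) by 4620 mm (y) outside-to-outside, with no floor or roof. The front and back walls (the −y and +y sides) span the full width; the two side walls fit between them.

B is a picture frame with a 256×323 mm rectangular opening (x by z) and a uniform 69 mm border on every side. Frame depth is 22 mm along y. It is built from two vertical stiles running the full outside height and two horizontal rails spanning the gap between the stiles.

The picture frame sits inside the house frame, centred.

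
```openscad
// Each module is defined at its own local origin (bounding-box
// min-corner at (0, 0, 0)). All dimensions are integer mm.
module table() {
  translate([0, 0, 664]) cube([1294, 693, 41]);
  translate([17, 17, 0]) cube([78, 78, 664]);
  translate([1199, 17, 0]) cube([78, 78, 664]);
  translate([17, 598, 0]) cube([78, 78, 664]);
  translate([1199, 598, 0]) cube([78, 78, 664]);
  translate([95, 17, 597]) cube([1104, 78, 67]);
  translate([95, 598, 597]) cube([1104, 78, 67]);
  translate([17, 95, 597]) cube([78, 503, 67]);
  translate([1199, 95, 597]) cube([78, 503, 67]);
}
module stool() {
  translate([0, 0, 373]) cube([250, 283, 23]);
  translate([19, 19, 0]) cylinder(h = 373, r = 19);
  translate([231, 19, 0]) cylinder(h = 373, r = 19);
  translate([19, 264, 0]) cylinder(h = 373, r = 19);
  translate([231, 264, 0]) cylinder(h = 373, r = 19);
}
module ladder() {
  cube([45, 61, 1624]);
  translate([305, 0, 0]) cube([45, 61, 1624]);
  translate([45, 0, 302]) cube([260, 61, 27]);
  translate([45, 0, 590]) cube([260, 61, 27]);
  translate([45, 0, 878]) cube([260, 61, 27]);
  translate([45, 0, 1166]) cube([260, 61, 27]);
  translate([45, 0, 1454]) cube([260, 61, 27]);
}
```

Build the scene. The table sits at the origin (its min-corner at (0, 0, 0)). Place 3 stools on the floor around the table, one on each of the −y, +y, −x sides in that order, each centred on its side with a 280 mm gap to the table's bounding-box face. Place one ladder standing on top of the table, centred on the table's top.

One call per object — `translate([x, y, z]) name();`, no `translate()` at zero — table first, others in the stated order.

table();
translate([522, -563, 0]) stool();
translate([522, 973, 0]) stool();
translate([-530, 205, 0]) stool();
translate([472, 316, 705]) ladder();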